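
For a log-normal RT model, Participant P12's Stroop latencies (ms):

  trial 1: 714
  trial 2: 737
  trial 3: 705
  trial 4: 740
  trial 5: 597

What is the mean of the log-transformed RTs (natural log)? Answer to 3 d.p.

6.546

ln(RT): 6.5709, 6.6026, 6.5582, 6.6067, 6.3919
Σ ln(RT) = 32.7302
Mean = 32.7302/5 = 6.54605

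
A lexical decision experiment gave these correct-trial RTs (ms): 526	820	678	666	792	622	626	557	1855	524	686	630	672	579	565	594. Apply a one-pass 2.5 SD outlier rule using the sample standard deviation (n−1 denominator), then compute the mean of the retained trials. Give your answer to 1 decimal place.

635.8 ms

n = 16, ΣRT = 11392, M = 712.000
Σ(x−M)² = 1499468.00; s = √(1499468.00/15) = 316.172
Cutoffs: 712.000 ± 2.5·316.172 → [-78.4, 1502.4]
Outside: 1855 → excluded.
Retained (n=15): Σ = 9537, mean = 9537/15 = 635.800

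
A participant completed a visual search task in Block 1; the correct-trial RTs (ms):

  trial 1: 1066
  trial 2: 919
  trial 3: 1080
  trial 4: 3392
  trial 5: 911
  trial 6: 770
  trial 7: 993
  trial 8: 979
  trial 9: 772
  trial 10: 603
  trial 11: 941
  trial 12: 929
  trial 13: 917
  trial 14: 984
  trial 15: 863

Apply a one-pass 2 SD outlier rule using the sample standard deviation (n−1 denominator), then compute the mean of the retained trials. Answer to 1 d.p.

909.1 ms

n = 15, ΣRT = 16119, M = 1074.600
Σ(x−M)² = 5960843.60; s = √(5960843.60/14) = 652.514
Cutoffs: 1074.600 ± 2·652.514 → [-230.4, 2379.6]
Outside: 3392 → excluded.
Retained (n=14): Σ = 12727, mean = 12727/14 = 909.071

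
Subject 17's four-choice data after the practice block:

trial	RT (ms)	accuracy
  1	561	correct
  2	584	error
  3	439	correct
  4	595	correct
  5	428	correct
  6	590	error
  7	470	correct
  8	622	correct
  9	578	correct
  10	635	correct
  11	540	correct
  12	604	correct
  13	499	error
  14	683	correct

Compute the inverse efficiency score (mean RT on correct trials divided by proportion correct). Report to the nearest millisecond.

Correct trials (n=11): 561, 439, 595, 428, 470, 622, 578, 635, 540, 604, 683
Mean correct RT = 6155/11 = 559.5455 ms
Proportion correct = 11/14
IES = 559.5455 / (11/14) = 712.149 ms

712 ms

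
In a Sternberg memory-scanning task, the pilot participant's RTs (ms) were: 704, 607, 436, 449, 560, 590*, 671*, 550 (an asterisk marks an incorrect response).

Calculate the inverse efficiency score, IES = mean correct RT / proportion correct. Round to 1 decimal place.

Correct trials (n=6): 704, 607, 436, 449, 560, 550
Mean correct RT = 3306/6 = 551.0000 ms
Proportion correct = 6/8
IES = 551.0000 / (6/8) = 734.667 ms

734.7 ms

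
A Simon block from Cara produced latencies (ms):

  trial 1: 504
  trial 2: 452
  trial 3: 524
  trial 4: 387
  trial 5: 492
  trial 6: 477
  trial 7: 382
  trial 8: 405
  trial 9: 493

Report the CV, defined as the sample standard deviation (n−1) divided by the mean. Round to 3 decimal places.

n = 9, Σ = 4116, M = 457.3333
Σ(x−M)² = 22872.000; s = √(22872.000/8) = 53.4696
CV = 53.4696 / 457.3333 = 0.11692

0.117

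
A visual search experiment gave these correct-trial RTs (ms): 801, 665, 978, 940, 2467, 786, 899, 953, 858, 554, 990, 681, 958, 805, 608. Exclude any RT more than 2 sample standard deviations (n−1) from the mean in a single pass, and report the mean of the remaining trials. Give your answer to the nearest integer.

820 ms

n = 15, ΣRT = 13943, M = 929.533
Σ(x−M)² = 2806115.73; s = √(2806115.73/14) = 447.702
Cutoffs: 929.533 ± 2·447.702 → [34.1, 1824.9]
Outside: 2467 → excluded.
Retained (n=14): Σ = 11476, mean = 11476/14 = 819.714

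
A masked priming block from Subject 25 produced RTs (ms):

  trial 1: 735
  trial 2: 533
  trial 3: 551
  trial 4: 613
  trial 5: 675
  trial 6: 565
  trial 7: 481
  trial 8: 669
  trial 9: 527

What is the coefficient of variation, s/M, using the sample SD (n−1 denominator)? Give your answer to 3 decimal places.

0.141

n = 9, Σ = 5349, M = 594.3333
Σ(x−M)² = 56096.000; s = √(56096.000/8) = 83.7377
CV = 83.7377 / 594.3333 = 0.14089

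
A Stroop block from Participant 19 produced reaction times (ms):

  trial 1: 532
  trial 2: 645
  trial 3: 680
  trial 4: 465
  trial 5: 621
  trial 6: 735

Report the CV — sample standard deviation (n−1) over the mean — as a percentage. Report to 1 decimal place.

n = 6, Σ = 3678, M = 613.0000
Σ(x−M)² = 48926.000; s = √(48926.000/5) = 98.9202
CV = 98.9202 / 613.0000 = 0.16137 = 16.137%

16.1%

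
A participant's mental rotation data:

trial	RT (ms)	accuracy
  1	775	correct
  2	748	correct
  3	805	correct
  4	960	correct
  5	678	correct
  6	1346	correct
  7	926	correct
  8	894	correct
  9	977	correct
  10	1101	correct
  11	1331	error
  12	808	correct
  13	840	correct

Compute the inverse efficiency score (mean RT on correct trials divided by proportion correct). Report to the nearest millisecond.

980 ms

Correct trials (n=12): 775, 748, 805, 960, 678, 1346, 926, 894, 977, 1101, 808, 840
Mean correct RT = 10858/12 = 904.8333 ms
Proportion correct = 12/13
IES = 904.8333 / (12/13) = 980.236 ms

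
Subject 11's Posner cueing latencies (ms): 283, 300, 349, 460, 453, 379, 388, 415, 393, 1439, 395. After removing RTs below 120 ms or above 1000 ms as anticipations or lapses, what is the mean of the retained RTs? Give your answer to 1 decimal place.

381.5 ms

Excluded: 1439
Retained (n=10): Σ = 3815
Mean = 3815/10 = 381.5000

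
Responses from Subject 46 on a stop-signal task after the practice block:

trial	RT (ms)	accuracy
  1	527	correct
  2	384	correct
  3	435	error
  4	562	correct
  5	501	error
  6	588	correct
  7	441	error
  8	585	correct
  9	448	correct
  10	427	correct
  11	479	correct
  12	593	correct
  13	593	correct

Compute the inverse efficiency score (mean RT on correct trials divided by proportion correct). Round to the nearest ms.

674 ms

Correct trials (n=10): 527, 384, 562, 588, 585, 448, 427, 479, 593, 593
Mean correct RT = 5186/10 = 518.6000 ms
Proportion correct = 10/13
IES = 518.6000 / (10/13) = 674.180 ms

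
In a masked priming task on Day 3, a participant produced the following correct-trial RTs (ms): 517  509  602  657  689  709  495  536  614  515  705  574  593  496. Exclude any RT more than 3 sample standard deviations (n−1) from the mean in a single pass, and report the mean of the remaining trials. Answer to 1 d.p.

n = 14, ΣRT = 8211, M = 586.500
Σ(x−M)² = 80781.50; s = √(80781.50/13) = 78.829
Cutoffs: 586.500 ± 3·78.829 → [350.0, 823.0]
No RTs fall outside the cutoffs; all 14 retained. Mean = 8211/14 = 586.500

586.5 ms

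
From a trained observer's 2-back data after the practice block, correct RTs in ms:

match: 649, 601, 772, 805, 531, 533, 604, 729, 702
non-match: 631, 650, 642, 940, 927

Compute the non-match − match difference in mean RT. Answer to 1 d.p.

99.6 ms

M(match) = 5926/9 = 658.444
M(non-match) = 3790/5 = 758.000
Difference = 758.000 − 658.444 = 99.556 ms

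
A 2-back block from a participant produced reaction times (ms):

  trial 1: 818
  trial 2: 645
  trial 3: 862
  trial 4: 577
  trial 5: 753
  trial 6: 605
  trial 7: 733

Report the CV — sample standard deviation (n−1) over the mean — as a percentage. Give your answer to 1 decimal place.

n = 7, Σ = 4993, M = 713.2857
Σ(x−M)² = 70009.429; s = √(70009.429/6) = 108.0196
CV = 108.0196 / 713.2857 = 0.15144 = 15.144%

15.1%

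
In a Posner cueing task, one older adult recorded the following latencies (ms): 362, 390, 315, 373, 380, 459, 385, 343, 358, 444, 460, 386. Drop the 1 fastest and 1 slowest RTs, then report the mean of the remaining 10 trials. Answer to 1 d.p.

Sorted: 315, 343, 358, 362, 373, 380, 385, 386, 390, 444, 459, 460
Drop lowest 1 (315) and highest 1 (460)
Remaining (n=10): Σ = 3880, mean = 3880/10 = 388.000

388.0 ms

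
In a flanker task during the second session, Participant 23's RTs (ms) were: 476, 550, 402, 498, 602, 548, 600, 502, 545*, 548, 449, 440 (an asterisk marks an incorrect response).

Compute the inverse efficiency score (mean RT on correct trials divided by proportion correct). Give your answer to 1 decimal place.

Correct trials (n=11): 476, 550, 402, 498, 602, 548, 600, 502, 548, 449, 440
Mean correct RT = 5615/11 = 510.4545 ms
Proportion correct = 11/12
IES = 510.4545 / (11/12) = 556.860 ms

556.9 ms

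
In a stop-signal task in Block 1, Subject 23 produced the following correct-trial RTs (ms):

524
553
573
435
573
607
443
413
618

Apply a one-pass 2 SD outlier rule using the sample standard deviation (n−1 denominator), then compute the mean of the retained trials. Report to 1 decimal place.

526.6 ms

n = 9, ΣRT = 4739, M = 526.556
Σ(x−M)² = 48112.22; s = √(48112.22/8) = 77.550
Cutoffs: 526.556 ± 2·77.550 → [371.5, 681.7]
No RTs fall outside the cutoffs; all 9 retained. Mean = 4739/9 = 526.556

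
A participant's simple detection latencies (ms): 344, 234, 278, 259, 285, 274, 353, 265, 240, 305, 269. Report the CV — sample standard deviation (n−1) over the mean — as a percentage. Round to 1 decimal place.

13.5%

n = 11, Σ = 3106, M = 282.3636
Σ(x−M)² = 14556.545; s = √(14556.545/10) = 38.1530
CV = 38.1530 / 282.3636 = 0.13512 = 13.512%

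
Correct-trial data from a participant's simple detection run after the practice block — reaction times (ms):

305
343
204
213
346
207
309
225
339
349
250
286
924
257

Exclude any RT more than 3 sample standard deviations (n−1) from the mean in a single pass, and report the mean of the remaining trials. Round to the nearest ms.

n = 14, ΣRT = 4557, M = 325.500
Σ(x−M)² = 423869.50; s = √(423869.50/13) = 180.570
Cutoffs: 325.500 ± 3·180.570 → [-216.2, 867.2]
Outside: 924 → excluded.
Retained (n=13): Σ = 3633, mean = 3633/13 = 279.462

279 ms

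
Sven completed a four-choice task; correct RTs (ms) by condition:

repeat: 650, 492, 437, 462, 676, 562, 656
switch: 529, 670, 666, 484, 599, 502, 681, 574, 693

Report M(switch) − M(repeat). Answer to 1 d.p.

M(repeat) = 3935/7 = 562.143
M(switch) = 5398/9 = 599.778
Difference = 599.778 − 562.143 = 37.635 ms

37.6 ms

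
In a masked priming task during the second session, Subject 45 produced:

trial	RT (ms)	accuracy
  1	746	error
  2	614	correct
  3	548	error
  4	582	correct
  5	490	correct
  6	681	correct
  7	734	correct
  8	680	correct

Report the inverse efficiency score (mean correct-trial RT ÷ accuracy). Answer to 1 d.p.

840.2 ms

Correct trials (n=6): 614, 582, 490, 681, 734, 680
Mean correct RT = 3781/6 = 630.1667 ms
Proportion correct = 6/8
IES = 630.1667 / (6/8) = 840.222 ms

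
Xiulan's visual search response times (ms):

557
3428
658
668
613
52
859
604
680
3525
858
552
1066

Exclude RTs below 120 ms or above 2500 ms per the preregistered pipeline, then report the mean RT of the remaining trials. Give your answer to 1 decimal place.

Excluded: 52, 3428, 3525
Retained (n=10): Σ = 7115
Mean = 7115/10 = 711.5000

711.5 ms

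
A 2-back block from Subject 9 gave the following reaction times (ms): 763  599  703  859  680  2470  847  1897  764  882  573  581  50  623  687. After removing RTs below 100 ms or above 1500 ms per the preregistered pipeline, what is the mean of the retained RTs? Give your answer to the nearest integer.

Excluded: 50, 1897, 2470
Retained (n=12): Σ = 8561
Mean = 8561/12 = 713.4167

713 ms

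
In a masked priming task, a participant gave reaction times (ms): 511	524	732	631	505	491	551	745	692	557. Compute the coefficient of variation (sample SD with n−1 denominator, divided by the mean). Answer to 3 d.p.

n = 10, Σ = 5939, M = 593.9000
Σ(x−M)² = 86354.900; s = √(86354.900/9) = 97.9540
CV = 97.9540 / 593.9000 = 0.16493

0.165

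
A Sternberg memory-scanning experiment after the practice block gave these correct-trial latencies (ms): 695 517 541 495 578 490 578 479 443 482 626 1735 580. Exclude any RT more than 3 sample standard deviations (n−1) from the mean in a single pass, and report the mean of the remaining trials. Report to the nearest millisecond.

542 ms

n = 13, ΣRT = 8239, M = 633.769
Σ(x−M)² = 1371178.31; s = √(1371178.31/12) = 338.031
Cutoffs: 633.769 ± 3·338.031 → [-380.3, 1647.9]
Outside: 1735 → excluded.
Retained (n=12): Σ = 6504, mean = 6504/12 = 542.000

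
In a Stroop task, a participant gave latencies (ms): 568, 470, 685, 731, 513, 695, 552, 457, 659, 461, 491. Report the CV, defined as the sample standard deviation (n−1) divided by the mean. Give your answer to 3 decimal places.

0.181

n = 11, Σ = 6282, M = 571.0909
Σ(x−M)² = 107146.909; s = √(107146.909/10) = 103.5118
CV = 103.5118 / 571.0909 = 0.18125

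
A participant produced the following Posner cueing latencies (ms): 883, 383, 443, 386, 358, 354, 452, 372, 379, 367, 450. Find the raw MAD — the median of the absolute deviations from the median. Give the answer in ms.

Sorted: 354, 358, 367, 372, 379, 383, 386, 443, 450, 452, 883 → median = 383
|x − 383|: 500, 0, 60, 3, 25, 29, 69, 11, 4, 16, 67
Sorted deviations: 0, 3, 4, 11, 16, 25, 29, 60, 67, 69, 500 → MAD = 25

25 ms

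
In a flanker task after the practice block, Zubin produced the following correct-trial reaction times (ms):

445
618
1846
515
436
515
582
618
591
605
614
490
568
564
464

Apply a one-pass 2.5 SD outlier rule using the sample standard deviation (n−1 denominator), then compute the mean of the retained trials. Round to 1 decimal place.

n = 15, ΣRT = 9471, M = 631.400
Σ(x−M)² = 1637287.60; s = √(1637287.60/14) = 341.978
Cutoffs: 631.400 ± 2.5·341.978 → [-223.5, 1486.3]
Outside: 1846 → excluded.
Retained (n=14): Σ = 7625, mean = 7625/14 = 544.643

544.6 ms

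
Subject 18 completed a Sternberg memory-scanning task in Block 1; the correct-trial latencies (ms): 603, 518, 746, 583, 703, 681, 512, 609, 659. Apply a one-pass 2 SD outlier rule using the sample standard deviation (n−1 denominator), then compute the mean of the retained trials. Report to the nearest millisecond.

624 ms

n = 9, ΣRT = 5614, M = 623.778
Σ(x−M)² = 51725.56; s = √(51725.56/8) = 80.410
Cutoffs: 623.778 ± 2·80.410 → [463.0, 784.6]
No RTs fall outside the cutoffs; all 9 retained. Mean = 5614/9 = 623.778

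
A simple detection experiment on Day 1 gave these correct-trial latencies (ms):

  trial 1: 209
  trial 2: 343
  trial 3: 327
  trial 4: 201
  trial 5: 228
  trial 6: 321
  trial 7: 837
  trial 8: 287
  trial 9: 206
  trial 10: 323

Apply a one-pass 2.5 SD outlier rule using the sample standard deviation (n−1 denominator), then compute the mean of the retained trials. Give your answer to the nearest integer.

272 ms

n = 10, ΣRT = 3282, M = 328.200
Σ(x−M)² = 316235.60; s = √(316235.60/9) = 187.449
Cutoffs: 328.200 ± 2.5·187.449 → [-140.4, 796.8]
Outside: 837 → excluded.
Retained (n=9): Σ = 2445, mean = 2445/9 = 271.667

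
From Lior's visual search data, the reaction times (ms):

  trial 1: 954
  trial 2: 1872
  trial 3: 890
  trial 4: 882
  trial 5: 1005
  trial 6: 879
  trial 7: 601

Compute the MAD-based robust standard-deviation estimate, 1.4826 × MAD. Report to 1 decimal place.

Sorted: 601, 879, 882, 890, 954, 1005, 1872 → median = 890
|x − 890| sorted: 0, 8, 11, 64, 115, 289, 982 → MAD = 64
Robust SD ≈ 1.4826 × 64 = 94.886

94.9 ms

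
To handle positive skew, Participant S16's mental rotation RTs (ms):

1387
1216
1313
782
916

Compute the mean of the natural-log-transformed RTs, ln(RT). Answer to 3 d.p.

ln(RT): 7.2349, 7.1033, 7.1801, 6.6619, 6.8200
Σ ln(RT) = 35.0002
Mean = 35.0002/5 = 7.00003

7.000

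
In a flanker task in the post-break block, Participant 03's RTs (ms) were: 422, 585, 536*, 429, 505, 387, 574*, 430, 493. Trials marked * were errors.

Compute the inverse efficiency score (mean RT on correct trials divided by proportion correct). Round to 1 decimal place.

Correct trials (n=7): 422, 585, 429, 505, 387, 430, 493
Mean correct RT = 3251/7 = 464.4286 ms
Proportion correct = 7/9
IES = 464.4286 / (7/9) = 597.122 ms

597.1 ms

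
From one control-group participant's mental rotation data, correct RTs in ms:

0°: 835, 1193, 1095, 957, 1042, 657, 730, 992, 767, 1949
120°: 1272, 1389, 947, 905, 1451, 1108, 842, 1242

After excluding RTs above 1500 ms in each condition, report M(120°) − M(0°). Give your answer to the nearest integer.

0°: exclude 1949
M(0°) = 8268/9 = 918.667
M(120°) = 9156/8 = 1144.500
Difference = 1144.500 − 918.667 = 225.833 ms

226 ms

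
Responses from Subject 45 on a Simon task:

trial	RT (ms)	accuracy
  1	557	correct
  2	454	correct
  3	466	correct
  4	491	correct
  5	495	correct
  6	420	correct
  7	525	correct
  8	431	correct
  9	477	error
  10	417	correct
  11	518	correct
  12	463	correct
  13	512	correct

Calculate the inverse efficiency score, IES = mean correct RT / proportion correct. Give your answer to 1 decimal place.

Correct trials (n=12): 557, 454, 466, 491, 495, 420, 525, 431, 417, 518, 463, 512
Mean correct RT = 5749/12 = 479.0833 ms
Proportion correct = 12/13
IES = 479.0833 / (12/13) = 519.007 ms

519.0 ms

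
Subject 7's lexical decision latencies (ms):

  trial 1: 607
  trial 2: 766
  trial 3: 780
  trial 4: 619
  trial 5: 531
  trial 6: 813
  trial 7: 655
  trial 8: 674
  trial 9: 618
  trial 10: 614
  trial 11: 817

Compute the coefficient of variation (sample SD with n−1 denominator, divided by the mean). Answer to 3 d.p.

n = 11, Σ = 7494, M = 681.2727
Σ(x−M)² = 93948.182; s = √(93948.182/10) = 96.9269
CV = 96.9269 / 681.2727 = 0.14227

0.142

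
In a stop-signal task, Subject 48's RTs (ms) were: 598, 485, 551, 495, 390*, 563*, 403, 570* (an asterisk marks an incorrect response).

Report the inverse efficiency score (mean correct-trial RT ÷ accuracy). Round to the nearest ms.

810 ms

Correct trials (n=5): 598, 485, 551, 495, 403
Mean correct RT = 2532/5 = 506.4000 ms
Proportion correct = 5/8
IES = 506.4000 / (5/8) = 810.240 ms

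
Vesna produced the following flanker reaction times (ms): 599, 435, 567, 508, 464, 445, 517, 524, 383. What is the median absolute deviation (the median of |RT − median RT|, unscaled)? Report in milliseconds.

Sorted: 383, 435, 445, 464, 508, 517, 524, 567, 599 → median = 508
|x − 508|: 91, 73, 59, 0, 44, 63, 9, 16, 125
Sorted deviations: 0, 9, 16, 44, 59, 63, 73, 91, 125 → MAD = 59

59 ms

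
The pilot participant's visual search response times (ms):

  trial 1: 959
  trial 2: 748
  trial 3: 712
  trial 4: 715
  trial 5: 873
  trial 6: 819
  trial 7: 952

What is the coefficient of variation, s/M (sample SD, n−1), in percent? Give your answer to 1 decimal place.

n = 7, Σ = 5778, M = 825.4286
Σ(x−M)² = 67221.714; s = √(67221.714/6) = 105.8471
CV = 105.8471 / 825.4286 = 0.12823 = 12.823%

12.8%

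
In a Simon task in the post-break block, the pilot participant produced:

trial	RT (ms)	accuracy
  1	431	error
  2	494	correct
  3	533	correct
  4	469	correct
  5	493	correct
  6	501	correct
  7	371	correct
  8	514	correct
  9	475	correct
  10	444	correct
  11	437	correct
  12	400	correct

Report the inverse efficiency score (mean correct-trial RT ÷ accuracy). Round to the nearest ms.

509 ms

Correct trials (n=11): 494, 533, 469, 493, 501, 371, 514, 475, 444, 437, 400
Mean correct RT = 5131/11 = 466.4545 ms
Proportion correct = 11/12
IES = 466.4545 / (11/12) = 508.860 ms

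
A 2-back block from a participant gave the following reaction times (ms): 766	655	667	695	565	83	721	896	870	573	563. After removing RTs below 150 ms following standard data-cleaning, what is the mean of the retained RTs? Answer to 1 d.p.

Excluded: 83
Retained (n=10): Σ = 6971
Mean = 6971/10 = 697.1000

697.1 ms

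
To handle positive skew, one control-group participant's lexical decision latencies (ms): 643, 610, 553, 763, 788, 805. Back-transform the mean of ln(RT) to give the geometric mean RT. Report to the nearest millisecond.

687 ms

ln(RT): 6.4661, 6.4135, 6.3154, 6.6373, 6.6695, 6.6908
Mean ln(RT) = 39.1926/6 = 6.53209
Geometric mean = exp(6.53209) = 686.83 ms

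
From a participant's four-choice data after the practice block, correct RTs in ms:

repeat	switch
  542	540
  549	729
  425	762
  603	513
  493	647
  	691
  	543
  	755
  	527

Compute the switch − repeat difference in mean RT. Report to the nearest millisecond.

M(repeat) = 2612/5 = 522.400
M(switch) = 5707/9 = 634.111
Difference = 634.111 − 522.400 = 111.711 ms

112 ms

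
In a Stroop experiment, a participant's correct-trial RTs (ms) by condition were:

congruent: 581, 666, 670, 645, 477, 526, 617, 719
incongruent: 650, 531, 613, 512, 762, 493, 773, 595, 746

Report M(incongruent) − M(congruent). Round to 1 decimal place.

M(congruent) = 4901/8 = 612.625
M(incongruent) = 5675/9 = 630.556
Difference = 630.556 − 612.625 = 17.931 ms

17.9 ms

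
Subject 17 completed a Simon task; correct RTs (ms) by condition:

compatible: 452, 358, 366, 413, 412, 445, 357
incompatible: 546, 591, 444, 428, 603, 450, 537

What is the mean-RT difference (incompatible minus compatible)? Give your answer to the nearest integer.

M(compatible) = 2803/7 = 400.429
M(incompatible) = 3599/7 = 514.143
Difference = 514.143 − 400.429 = 113.714 ms

114 ms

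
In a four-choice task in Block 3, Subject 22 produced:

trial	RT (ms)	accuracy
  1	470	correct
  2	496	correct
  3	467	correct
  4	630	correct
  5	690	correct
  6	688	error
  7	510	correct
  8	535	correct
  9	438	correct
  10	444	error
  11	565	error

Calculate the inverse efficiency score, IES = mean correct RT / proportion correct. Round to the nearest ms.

Correct trials (n=8): 470, 496, 467, 630, 690, 510, 535, 438
Mean correct RT = 4236/8 = 529.5000 ms
Proportion correct = 8/11
IES = 529.5000 / (8/11) = 728.062 ms

728 ms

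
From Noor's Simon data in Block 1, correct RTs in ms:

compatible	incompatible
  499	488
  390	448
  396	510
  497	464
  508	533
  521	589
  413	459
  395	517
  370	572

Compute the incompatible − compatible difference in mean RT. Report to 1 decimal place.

M(compatible) = 3989/9 = 443.222
M(incompatible) = 4580/9 = 508.889
Difference = 508.889 − 443.222 = 65.667 ms

65.7 ms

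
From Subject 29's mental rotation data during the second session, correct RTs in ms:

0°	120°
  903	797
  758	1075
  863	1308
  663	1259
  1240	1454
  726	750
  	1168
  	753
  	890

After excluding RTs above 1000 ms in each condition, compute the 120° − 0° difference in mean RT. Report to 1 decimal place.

14.9 ms

0°: exclude 1240
120°: exclude 1075, 1308, 1259, 1454, 1168
M(0°) = 3913/5 = 782.600
M(120°) = 3190/4 = 797.500
Difference = 797.500 − 782.600 = 14.900 ms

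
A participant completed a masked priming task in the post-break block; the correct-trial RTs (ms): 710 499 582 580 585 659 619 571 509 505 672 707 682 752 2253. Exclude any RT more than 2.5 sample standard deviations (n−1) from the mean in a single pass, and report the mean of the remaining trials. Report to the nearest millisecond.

617 ms

n = 15, ΣRT = 10885, M = 725.667
Σ(x−M)² = 2587227.33; s = √(2587227.33/14) = 429.886
Cutoffs: 725.667 ± 2.5·429.886 → [-349.0, 1800.4]
Outside: 2253 → excluded.
Retained (n=14): Σ = 8632, mean = 8632/14 = 616.571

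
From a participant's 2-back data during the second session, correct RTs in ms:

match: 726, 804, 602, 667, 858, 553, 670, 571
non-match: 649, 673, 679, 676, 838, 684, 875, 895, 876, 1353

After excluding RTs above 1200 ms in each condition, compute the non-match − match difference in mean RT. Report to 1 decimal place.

non-match: exclude 1353
M(match) = 5451/8 = 681.375
M(non-match) = 6845/9 = 760.556
Difference = 760.556 − 681.375 = 79.181 ms

79.2 ms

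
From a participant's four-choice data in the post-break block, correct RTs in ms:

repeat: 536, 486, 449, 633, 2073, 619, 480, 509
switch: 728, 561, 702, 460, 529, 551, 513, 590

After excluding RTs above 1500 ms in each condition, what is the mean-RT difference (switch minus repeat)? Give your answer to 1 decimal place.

49.0 ms

repeat: exclude 2073
M(repeat) = 3712/7 = 530.286
M(switch) = 4634/8 = 579.250
Difference = 579.250 − 530.286 = 48.964 ms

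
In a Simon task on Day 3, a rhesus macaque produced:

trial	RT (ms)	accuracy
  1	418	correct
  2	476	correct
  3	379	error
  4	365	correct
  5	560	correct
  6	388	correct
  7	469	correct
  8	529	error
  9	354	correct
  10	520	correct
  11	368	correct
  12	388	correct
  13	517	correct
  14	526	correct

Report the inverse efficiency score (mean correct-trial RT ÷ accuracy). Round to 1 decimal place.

Correct trials (n=12): 418, 476, 365, 560, 388, 469, 354, 520, 368, 388, 517, 526
Mean correct RT = 5349/12 = 445.7500 ms
Proportion correct = 12/14
IES = 445.7500 / (12/14) = 520.042 ms

520.0 ms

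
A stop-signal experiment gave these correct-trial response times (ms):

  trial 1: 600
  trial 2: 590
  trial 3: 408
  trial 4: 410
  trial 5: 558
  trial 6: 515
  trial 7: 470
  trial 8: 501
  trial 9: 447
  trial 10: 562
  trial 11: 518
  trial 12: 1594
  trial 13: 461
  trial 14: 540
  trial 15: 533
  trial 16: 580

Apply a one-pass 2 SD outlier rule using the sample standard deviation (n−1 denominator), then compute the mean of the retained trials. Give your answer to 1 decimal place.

n = 16, ΣRT = 9287, M = 580.438
Σ(x−M)² = 1150053.94; s = √(1150053.94/15) = 276.894
Cutoffs: 580.438 ± 2·276.894 → [26.6, 1134.2]
Outside: 1594 → excluded.
Retained (n=15): Σ = 7693, mean = 7693/15 = 512.867

512.9 ms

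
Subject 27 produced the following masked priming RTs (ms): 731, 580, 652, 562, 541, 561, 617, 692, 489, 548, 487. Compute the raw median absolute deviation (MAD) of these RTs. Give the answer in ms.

Sorted: 487, 489, 541, 548, 561, 562, 580, 617, 652, 692, 731 → median = 562
|x − 562|: 169, 18, 90, 0, 21, 1, 55, 130, 73, 14, 75
Sorted deviations: 0, 1, 14, 18, 21, 55, 73, 75, 90, 130, 169 → MAD = 55

55 ms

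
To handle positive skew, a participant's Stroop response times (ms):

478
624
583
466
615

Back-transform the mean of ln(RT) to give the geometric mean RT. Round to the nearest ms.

549 ms

ln(RT): 6.1696, 6.4362, 6.3682, 6.1442, 6.4216
Mean ln(RT) = 31.5398/5 = 6.30795
Geometric mean = exp(6.30795) = 548.92 ms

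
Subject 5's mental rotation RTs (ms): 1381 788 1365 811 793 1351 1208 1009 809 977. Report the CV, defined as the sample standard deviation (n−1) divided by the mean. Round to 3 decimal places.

n = 10, Σ = 10492, M = 1049.2000
Σ(x−M)² = 581249.600; s = √(581249.600/9) = 254.1324
CV = 254.1324 / 1049.2000 = 0.24222

0.242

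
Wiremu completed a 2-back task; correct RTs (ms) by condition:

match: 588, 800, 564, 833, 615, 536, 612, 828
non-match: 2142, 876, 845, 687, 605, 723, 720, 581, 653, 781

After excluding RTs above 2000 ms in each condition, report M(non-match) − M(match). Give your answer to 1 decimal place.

non-match: exclude 2142
M(match) = 5376/8 = 672.000
M(non-match) = 6471/9 = 719.000
Difference = 719.000 − 672.000 = 47.000 ms

47.0 ms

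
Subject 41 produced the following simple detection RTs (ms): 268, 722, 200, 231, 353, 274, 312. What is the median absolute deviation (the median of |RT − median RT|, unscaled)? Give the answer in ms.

Sorted: 200, 231, 268, 274, 312, 353, 722 → median = 274
|x − 274|: 6, 448, 74, 43, 79, 0, 38
Sorted deviations: 0, 6, 38, 43, 74, 79, 448 → MAD = 43

43 ms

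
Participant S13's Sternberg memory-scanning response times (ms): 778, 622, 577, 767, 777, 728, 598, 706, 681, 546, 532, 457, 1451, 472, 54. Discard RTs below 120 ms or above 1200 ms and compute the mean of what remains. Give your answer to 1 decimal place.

Excluded: 54, 1451
Retained (n=13): Σ = 8241
Mean = 8241/13 = 633.9231

633.9 ms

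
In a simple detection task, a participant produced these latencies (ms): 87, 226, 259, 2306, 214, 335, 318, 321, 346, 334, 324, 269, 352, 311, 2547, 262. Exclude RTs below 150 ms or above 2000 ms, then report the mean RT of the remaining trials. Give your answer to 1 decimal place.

297.8 ms

Excluded: 87, 2306, 2547
Retained (n=13): Σ = 3871
Mean = 3871/13 = 297.7692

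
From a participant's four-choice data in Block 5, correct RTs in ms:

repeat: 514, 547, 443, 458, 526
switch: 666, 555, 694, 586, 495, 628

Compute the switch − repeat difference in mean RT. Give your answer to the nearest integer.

106 ms

M(repeat) = 2488/5 = 497.600
M(switch) = 3624/6 = 604.000
Difference = 604.000 − 497.600 = 106.400 ms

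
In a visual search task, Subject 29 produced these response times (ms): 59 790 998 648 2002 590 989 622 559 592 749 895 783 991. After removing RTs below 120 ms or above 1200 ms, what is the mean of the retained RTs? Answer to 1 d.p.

Excluded: 59, 2002
Retained (n=12): Σ = 9206
Mean = 9206/12 = 767.1667

767.2 ms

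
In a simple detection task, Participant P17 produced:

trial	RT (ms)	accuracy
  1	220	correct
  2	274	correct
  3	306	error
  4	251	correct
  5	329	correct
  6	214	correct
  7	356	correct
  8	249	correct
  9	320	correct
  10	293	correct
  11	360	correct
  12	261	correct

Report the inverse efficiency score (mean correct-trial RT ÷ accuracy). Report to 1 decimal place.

Correct trials (n=11): 220, 274, 251, 329, 214, 356, 249, 320, 293, 360, 261
Mean correct RT = 3127/11 = 284.2727 ms
Proportion correct = 11/12
IES = 284.2727 / (11/12) = 310.116 ms

310.1 ms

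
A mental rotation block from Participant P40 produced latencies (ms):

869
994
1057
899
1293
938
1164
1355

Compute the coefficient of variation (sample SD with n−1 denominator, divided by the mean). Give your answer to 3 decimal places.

0.170

n = 8, Σ = 8569, M = 1071.1250
Σ(x−M)² = 232790.875; s = √(232790.875/7) = 182.3618
CV = 182.3618 / 1071.1250 = 0.17025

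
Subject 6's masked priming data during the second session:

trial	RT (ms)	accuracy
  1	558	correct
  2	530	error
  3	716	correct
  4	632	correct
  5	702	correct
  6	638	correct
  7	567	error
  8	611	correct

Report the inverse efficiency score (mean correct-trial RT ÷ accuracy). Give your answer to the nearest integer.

Correct trials (n=6): 558, 716, 632, 702, 638, 611
Mean correct RT = 3857/6 = 642.8333 ms
Proportion correct = 6/8
IES = 642.8333 / (6/8) = 857.111 ms

857 ms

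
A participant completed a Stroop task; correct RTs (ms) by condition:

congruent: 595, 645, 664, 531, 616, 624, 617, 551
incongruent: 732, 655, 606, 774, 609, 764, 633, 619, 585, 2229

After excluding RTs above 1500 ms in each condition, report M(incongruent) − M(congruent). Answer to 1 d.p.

58.7 ms

incongruent: exclude 2229
M(congruent) = 4843/8 = 605.375
M(incongruent) = 5977/9 = 664.111
Difference = 664.111 − 605.375 = 58.736 ms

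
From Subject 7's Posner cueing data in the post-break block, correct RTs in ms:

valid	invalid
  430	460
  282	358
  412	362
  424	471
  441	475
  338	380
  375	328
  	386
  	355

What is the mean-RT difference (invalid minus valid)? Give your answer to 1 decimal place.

11.2 ms

M(valid) = 2702/7 = 386.000
M(invalid) = 3575/9 = 397.222
Difference = 397.222 − 386.000 = 11.222 ms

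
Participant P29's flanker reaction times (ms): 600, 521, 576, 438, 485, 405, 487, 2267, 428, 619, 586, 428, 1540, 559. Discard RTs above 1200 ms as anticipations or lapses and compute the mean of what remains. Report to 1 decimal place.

511.0 ms

Excluded: 1540, 2267
Retained (n=12): Σ = 6132
Mean = 6132/12 = 511.0000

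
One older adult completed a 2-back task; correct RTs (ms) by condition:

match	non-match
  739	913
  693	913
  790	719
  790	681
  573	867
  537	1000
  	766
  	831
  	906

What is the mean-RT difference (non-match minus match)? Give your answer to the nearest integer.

M(match) = 4122/6 = 687.000
M(non-match) = 7596/9 = 844.000
Difference = 844.000 − 687.000 = 157.000 ms

157 ms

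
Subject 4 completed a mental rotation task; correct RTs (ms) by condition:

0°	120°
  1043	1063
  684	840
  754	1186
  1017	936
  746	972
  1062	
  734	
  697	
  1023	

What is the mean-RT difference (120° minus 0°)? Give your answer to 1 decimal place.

M(0°) = 7760/9 = 862.222
M(120°) = 4997/5 = 999.400
Difference = 999.400 − 862.222 = 137.178 ms

137.2 ms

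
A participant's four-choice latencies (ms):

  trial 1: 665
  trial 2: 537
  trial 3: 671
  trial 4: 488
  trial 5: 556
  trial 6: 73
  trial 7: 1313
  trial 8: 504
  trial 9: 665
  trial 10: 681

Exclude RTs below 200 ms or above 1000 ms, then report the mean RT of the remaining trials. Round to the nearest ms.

596 ms

Excluded: 73, 1313
Retained (n=8): Σ = 4767
Mean = 4767/8 = 595.8750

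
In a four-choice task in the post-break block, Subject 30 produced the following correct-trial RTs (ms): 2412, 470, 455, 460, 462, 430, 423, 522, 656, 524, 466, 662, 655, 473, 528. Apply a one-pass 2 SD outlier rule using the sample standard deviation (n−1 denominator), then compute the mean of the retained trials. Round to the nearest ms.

n = 15, ΣRT = 9598, M = 639.867
Σ(x−M)² = 3457435.73; s = √(3457435.73/14) = 496.950
Cutoffs: 639.867 ± 2·496.950 → [-354.0, 1633.8]
Outside: 2412 → excluded.
Retained (n=14): Σ = 7186, mean = 7186/14 = 513.286

513 ms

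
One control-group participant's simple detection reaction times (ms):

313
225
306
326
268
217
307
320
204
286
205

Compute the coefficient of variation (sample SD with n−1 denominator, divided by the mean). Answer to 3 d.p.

n = 11, Σ = 2977, M = 270.6364
Σ(x−M)² = 23820.545; s = √(23820.545/10) = 48.8063
CV = 48.8063 / 270.6364 = 0.18034

0.180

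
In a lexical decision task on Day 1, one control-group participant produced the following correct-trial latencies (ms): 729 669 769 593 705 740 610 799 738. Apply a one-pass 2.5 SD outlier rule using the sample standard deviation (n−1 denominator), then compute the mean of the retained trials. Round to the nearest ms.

n = 9, ΣRT = 6352, M = 705.778
Σ(x−M)² = 38681.56; s = √(38681.56/8) = 69.536
Cutoffs: 705.778 ± 2.5·69.536 → [531.9, 879.6]
No RTs fall outside the cutoffs; all 9 retained. Mean = 6352/9 = 705.778

706 ms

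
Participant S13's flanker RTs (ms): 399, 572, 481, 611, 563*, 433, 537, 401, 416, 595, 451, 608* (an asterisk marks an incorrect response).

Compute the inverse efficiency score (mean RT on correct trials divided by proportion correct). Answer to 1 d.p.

587.5 ms

Correct trials (n=10): 399, 572, 481, 611, 433, 537, 401, 416, 595, 451
Mean correct RT = 4896/10 = 489.6000 ms
Proportion correct = 10/12
IES = 489.6000 / (10/12) = 587.520 ms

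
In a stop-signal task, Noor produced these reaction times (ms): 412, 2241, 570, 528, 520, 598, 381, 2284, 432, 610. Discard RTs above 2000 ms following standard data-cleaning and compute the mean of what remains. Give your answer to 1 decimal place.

506.4 ms

Excluded: 2241, 2284
Retained (n=8): Σ = 4051
Mean = 4051/8 = 506.3750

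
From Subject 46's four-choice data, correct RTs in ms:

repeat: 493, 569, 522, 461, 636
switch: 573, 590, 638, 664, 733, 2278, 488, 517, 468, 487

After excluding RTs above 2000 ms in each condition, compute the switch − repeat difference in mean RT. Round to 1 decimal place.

switch: exclude 2278
M(repeat) = 2681/5 = 536.200
M(switch) = 5158/9 = 573.111
Difference = 573.111 − 536.200 = 36.911 ms

36.9 ms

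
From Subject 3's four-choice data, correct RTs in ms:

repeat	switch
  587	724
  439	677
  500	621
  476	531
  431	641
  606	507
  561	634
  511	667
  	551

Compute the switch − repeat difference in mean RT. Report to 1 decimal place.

M(repeat) = 4111/8 = 513.875
M(switch) = 5553/9 = 617.000
Difference = 617.000 − 513.875 = 103.125 ms

103.1 ms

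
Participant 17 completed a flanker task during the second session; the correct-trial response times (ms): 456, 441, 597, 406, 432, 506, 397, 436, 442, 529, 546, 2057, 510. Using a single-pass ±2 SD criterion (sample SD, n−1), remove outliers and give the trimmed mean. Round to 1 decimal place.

n = 13, ΣRT = 7755, M = 596.538
Σ(x−M)² = 2352541.23; s = √(2352541.23/12) = 442.770
Cutoffs: 596.538 ± 2·442.770 → [-289.0, 1482.1]
Outside: 2057 → excluded.
Retained (n=12): Σ = 5698, mean = 5698/12 = 474.833

474.8 ms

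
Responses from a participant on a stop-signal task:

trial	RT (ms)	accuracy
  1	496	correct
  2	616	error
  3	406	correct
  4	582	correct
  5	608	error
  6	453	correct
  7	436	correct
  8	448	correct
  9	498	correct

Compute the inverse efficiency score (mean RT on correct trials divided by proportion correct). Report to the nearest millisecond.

610 ms

Correct trials (n=7): 496, 406, 582, 453, 436, 448, 498
Mean correct RT = 3319/7 = 474.1429 ms
Proportion correct = 7/9
IES = 474.1429 / (7/9) = 609.612 ms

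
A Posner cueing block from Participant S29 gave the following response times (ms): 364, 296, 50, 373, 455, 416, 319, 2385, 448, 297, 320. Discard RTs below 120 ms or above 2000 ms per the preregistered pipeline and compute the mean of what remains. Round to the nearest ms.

365 ms

Excluded: 50, 2385
Retained (n=9): Σ = 3288
Mean = 3288/9 = 365.3333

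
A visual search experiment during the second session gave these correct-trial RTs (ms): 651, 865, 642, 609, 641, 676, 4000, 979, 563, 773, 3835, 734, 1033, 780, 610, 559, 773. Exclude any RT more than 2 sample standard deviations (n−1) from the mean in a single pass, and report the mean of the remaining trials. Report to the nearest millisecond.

n = 17, ΣRT = 18723, M = 1101.353
Σ(x−M)² = 18278815.88; s = √(18278815.88/16) = 1068.843
Cutoffs: 1101.353 ± 2·1068.843 → [-1036.3, 3239.0]
Outside: 3835, 4000 → excluded.
Retained (n=15): Σ = 10888, mean = 10888/15 = 725.867

726 ms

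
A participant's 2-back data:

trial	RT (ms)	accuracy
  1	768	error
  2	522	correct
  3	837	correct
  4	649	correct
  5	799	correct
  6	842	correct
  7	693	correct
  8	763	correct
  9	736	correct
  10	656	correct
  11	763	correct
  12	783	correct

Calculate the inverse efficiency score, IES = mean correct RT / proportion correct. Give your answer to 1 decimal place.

Correct trials (n=11): 522, 837, 649, 799, 842, 693, 763, 736, 656, 763, 783
Mean correct RT = 8043/11 = 731.1818 ms
Proportion correct = 11/12
IES = 731.1818 / (11/12) = 797.653 ms

797.7 ms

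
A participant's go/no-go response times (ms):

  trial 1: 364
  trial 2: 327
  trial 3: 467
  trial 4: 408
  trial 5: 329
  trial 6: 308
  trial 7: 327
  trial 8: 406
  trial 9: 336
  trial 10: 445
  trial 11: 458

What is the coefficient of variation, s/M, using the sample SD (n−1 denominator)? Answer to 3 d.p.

0.156

n = 11, Σ = 4175, M = 379.5455
Σ(x−M)² = 34930.727; s = √(34930.727/10) = 59.1022
CV = 59.1022 / 379.5455 = 0.15572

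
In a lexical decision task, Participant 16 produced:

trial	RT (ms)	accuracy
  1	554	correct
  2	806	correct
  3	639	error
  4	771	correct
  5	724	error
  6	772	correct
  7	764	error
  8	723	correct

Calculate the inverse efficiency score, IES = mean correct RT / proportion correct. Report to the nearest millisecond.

1160 ms

Correct trials (n=5): 554, 806, 771, 772, 723
Mean correct RT = 3626/5 = 725.2000 ms
Proportion correct = 5/8
IES = 725.2000 / (5/8) = 1160.320 ms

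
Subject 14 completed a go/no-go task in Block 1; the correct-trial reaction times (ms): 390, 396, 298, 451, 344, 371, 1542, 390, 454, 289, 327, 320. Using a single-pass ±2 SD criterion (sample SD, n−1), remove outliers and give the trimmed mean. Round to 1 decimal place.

366.4 ms

n = 12, ΣRT = 5572, M = 464.333
Σ(x−M)² = 1298662.67; s = √(1298662.67/11) = 343.599
Cutoffs: 464.333 ± 2·343.599 → [-222.9, 1151.5]
Outside: 1542 → excluded.
Retained (n=11): Σ = 4030, mean = 4030/11 = 366.364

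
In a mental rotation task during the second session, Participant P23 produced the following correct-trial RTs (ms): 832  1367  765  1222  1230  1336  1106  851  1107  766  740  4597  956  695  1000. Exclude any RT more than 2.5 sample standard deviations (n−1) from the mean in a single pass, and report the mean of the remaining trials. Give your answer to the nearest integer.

n = 15, ΣRT = 18570, M = 1238.000
Σ(x−M)² = 12784170.00; s = √(12784170.00/14) = 955.591
Cutoffs: 1238.000 ± 2.5·955.591 → [-1151.0, 3627.0]
Outside: 4597 → excluded.
Retained (n=14): Σ = 13973, mean = 13973/14 = 998.071

998 ms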